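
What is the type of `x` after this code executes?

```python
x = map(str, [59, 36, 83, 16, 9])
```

map() returns a map object

map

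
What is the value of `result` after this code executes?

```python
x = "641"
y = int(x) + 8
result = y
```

x = '641'; y = 649; result = 649

649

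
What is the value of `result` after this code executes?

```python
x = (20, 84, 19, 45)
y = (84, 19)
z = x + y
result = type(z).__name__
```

x is tuple; y is tuple; z is tuple; result = 'tuple'

'tuple'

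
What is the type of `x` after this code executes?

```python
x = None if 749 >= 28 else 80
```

749 >= 28 is True, so the if branch is taken

NoneType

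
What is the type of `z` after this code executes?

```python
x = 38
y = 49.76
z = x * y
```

int * float = float

float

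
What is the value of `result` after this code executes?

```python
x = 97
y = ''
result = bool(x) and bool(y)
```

x = 97; y = ''; result = False

False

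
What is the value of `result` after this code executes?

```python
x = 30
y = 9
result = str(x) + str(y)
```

x = 30; y = 9; result = '309'

'309'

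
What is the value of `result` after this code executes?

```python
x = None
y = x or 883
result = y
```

x = None; y = 883; result = 883

883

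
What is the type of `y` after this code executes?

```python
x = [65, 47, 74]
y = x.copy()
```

list.copy() returns list

list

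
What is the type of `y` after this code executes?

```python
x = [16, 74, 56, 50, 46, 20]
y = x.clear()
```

list.clear() returns None

NoneType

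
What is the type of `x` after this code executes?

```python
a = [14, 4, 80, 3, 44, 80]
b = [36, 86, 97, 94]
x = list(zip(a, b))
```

list(zip()) returns a list of tuples

list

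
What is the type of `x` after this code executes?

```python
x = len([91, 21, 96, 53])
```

len() always returns int

int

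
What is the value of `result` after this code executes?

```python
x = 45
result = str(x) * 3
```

x = 45; result = '454545'

'454545'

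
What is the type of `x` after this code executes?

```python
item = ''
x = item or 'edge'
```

'or' returns first truthy value (str)

str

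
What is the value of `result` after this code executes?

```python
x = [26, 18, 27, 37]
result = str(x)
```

x = [26, 18, 27, 37]; result = '[26, 18, 27, 37]'

'[26, 18, 27, 37]'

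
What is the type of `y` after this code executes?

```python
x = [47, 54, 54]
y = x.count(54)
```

list.count() returns int

int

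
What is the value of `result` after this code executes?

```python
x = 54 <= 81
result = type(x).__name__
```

x is bool; result = 'bool'

'bool'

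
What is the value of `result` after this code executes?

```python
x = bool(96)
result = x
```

x = True; result = True

True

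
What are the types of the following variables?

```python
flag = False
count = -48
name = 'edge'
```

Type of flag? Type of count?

flag is assigned the constant False, which has type bool; count is assigned a bare integer (no decimal point), so it is an int

bool, int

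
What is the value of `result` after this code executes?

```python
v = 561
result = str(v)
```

v = 561; result = '561'

'561'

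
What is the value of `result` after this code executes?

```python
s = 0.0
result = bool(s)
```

s = 0.0; result = False

False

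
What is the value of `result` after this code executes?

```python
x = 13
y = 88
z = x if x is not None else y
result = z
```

x = 13; y = 88; z = 13; result = 13

13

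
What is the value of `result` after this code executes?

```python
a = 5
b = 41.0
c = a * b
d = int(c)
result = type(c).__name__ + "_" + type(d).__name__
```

a is int; b is float; c is float; d is int; result = 'float_int'

'float_int'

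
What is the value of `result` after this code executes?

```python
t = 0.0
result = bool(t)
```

t = 0.0; result = False

False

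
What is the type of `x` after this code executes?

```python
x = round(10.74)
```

round() with no decimal places returns int

int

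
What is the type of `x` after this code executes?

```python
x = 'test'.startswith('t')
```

str.startswith() returns bool

bool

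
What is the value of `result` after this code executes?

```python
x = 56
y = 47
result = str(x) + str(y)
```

x = 56; y = 47; result = '5647'

'5647'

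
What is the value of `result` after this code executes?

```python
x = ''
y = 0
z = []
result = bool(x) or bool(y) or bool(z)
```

x = ''; y = 0; z = []; result = False

False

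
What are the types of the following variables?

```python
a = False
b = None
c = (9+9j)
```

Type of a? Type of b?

a is assigned the constant False, which has type bool; b is assigned None, whose type is NoneType

bool, NoneType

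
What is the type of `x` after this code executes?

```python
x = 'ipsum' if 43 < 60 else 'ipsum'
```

Both branches of conditional are str

str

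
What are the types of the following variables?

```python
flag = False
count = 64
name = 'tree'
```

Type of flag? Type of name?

flag is assigned the constant False, which has type bool; name is assigned a quoted string literal, so it is a str

bool, str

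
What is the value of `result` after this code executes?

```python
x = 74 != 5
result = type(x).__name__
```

x is bool; result = 'bool'

'bool'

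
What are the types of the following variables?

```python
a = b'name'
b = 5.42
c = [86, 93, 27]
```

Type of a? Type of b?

a is assigned a bytes literal (b'...' prefix); b is assigned a number with a decimal point, so it is a float

bytes, float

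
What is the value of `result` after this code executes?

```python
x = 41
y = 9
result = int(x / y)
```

x = 41; y = 9; result = 4

4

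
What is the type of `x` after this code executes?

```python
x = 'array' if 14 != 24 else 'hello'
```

Both branches of conditional are str

str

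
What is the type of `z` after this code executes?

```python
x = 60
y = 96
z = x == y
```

Equality comparison returns bool

bool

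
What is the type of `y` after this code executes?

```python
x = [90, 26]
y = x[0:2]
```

Slicing a list returns a list

list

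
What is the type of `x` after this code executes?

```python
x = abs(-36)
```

abs() of int returns int

int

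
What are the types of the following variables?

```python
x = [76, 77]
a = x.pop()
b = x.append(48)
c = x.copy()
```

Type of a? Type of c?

pop() returns element; copy() returns list

int, list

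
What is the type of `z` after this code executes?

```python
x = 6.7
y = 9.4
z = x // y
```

float // float = float

float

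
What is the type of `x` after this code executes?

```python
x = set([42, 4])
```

set() constructor returns set

set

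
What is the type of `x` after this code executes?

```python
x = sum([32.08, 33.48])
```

sum() of floats returns float

float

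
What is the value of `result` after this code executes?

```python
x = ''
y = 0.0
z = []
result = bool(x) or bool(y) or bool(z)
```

x = ''; y = 0.0; z = []; result = False

False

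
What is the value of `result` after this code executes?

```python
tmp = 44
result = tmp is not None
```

tmp = 44; result = True

True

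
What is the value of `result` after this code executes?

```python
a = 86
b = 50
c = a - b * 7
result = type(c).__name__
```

a is int; b is int; c is int; result = 'int'

'int'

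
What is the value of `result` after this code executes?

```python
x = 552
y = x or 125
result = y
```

x = 552; y = 552; result = 552

552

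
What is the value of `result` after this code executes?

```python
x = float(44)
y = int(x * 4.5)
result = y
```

x = 44.0; y = 198; result = 198

198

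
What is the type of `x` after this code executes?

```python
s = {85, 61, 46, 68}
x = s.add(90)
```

set.add() returns None (mutates in place)

NoneType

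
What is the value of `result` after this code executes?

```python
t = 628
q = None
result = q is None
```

t = 628; q = None; result = True

True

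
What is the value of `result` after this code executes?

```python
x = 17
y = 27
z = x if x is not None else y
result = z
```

x = 17; y = 27; z = 17; result = 17

17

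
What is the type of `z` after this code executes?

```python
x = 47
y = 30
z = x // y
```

int // int = int

int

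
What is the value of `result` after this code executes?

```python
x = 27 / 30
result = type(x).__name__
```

x is float; result = 'float'

'float'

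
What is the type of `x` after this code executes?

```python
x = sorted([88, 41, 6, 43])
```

sorted() always returns list

list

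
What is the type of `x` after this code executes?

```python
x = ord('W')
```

ord() returns int (code point)

int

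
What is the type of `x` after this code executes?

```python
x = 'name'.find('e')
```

str.find() returns int index

int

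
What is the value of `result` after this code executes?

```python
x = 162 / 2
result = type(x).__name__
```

x is float; result = 'float'

'float'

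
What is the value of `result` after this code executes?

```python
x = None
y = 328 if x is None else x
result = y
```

x = None; y = 328; result = 328

328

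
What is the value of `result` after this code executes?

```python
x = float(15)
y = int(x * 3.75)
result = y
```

x = 15.0; y = 56; result = 56

56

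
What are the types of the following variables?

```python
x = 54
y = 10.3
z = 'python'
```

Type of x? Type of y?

x is assigned a bare integer (no decimal point), so it is an int; y is assigned a number with a decimal point, so it is a float

int, float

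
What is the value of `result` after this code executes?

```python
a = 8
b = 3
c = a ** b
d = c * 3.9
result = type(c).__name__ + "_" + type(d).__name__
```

a is int; b is int; c is int; d is float; result = 'int_float'

'int_float'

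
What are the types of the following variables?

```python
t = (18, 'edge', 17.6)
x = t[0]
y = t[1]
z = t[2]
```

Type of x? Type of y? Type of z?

tuple[0] is int; tuple[1] is str; tuple[2] is float

int, str, float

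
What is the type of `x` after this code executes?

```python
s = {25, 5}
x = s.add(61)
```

set.add() returns None (mutates in place)

NoneType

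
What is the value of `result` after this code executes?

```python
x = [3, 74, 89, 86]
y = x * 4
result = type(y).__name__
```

x is list; y is list; result = 'list'

'list'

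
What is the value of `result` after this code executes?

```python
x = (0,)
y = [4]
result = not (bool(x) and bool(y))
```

x = (0,); y = [4]; result = False

False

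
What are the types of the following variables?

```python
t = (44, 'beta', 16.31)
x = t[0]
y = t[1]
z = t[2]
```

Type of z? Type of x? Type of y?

tuple[2] is float; tuple[0] is int; tuple[1] is str

float, int, str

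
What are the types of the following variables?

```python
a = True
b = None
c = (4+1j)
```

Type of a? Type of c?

a is assigned the constant True, which has type bool; c is assigned (4+1j), an int plus an imaginary literal (j suffix), which evaluates to complex

bool, complex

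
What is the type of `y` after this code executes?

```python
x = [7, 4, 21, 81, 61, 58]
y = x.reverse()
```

list.reverse() returns None

NoneType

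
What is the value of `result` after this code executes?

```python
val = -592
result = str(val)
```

val = -592; result = '-592'

'-592'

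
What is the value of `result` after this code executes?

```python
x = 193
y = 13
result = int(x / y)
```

x = 193; y = 13; result = 14

14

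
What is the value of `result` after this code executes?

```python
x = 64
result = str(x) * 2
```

x = 64; result = '6464'

'6464'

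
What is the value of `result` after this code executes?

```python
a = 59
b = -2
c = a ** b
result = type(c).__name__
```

a is int; b is int; c is float; result = 'float'

'float'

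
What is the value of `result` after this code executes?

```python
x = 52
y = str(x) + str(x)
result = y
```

x = 52; y = '5252'; result = '5252'

'5252'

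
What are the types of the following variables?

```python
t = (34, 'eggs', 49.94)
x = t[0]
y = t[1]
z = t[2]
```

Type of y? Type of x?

tuple[1] is str; tuple[0] is int

str, int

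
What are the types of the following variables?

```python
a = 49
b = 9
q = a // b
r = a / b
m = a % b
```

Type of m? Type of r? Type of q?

% of ints returns int; / returns float; // returns int

int, float, int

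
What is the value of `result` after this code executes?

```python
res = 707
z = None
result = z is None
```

res = 707; z = None; result = True

True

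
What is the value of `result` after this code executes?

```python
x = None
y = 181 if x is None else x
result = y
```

x = None; y = 181; result = 181

181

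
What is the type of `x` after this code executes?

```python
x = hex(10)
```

hex() returns str representation

str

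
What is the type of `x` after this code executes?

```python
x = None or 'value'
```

'or' with None returns the other truthy value (str)

str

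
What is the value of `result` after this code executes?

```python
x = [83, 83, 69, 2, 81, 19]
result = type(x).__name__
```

x is list; result = 'list'

'list'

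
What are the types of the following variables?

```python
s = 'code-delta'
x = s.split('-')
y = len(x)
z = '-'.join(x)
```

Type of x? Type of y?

str.split() returns list; len() returns int

list, int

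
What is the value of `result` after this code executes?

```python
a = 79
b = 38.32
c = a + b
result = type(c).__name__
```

a is int; b is float; c is float; result = 'float'

'float'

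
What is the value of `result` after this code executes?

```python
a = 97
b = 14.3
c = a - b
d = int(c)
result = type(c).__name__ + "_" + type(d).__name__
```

a is int; b is float; c is float; d is int; result = 'float_int'

'float_int'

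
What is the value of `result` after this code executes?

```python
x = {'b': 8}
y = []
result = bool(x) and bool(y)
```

x = {'b': 8}; y = []; result = False

False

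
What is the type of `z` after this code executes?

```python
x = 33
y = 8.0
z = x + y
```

int + float = float

float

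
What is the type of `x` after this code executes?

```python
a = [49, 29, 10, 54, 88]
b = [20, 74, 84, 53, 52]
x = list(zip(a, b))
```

list(zip()) returns a list of tuples

list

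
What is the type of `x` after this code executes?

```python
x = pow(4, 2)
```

pow(int, int) returns int

int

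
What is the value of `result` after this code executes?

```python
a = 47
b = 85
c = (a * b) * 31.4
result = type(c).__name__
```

a is int; b is int; c is float; result = 'float'

'float'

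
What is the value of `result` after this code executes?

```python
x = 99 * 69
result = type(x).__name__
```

x is int; result = 'int'

'int'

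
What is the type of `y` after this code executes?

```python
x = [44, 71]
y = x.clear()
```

list.clear() returns None

NoneType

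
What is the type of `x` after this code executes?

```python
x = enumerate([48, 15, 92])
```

enumerate() returns an enumerate object

enumerate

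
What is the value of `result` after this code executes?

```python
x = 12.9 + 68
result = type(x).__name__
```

x is float; result = 'float'

'float'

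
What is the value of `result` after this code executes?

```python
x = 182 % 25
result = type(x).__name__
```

x is int; result = 'int'

'int'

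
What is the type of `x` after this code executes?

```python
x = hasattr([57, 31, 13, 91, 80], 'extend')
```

hasattr() returns bool

bool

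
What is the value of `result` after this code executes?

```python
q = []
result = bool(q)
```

q = []; result = False

False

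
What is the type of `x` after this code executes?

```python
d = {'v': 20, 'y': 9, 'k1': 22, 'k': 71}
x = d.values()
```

.values() returns dict_values view

dict_values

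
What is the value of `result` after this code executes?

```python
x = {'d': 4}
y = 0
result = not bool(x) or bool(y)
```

x = {'d': 4}; y = 0; result = False

False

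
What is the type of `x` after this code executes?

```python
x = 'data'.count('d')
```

str.count() returns int

int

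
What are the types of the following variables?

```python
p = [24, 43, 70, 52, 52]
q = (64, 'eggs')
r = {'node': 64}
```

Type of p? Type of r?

p is assigned a list literal (square brackets); r is assigned a dict literal ({key: value})

list, dict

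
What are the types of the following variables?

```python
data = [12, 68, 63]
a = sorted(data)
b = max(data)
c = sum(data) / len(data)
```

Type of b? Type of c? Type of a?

max of ints returns int; int / int = float; sorted() returns list

int, float, list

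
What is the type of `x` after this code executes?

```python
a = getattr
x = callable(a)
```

callable() returns bool

bool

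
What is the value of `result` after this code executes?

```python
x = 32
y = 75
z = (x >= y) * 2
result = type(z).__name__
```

x is int; y is int; z is int; result = 'int'

'int'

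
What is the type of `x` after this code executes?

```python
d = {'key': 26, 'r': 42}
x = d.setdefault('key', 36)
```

dict.setdefault() returns the (existing or default) value

int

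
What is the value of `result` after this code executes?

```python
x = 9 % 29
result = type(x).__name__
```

x is int; result = 'int'

'int'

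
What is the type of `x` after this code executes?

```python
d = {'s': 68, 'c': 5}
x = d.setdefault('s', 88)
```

dict.setdefault() returns the (existing or default) value

int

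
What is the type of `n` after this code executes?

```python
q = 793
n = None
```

None has type NoneType

NoneType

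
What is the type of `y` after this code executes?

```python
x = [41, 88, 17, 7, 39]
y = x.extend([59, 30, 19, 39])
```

list.extend() returns None

NoneType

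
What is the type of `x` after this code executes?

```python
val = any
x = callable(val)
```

callable() returns bool

bool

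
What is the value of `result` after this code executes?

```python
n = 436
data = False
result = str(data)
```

n = 436; data = False; result = 'False'

'False'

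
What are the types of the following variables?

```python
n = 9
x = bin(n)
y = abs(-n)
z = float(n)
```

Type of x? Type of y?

bin() returns str; abs() of int returns int

str, int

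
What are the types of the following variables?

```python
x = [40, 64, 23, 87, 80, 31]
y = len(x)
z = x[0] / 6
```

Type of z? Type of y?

int / int = float; len() returns int

float, int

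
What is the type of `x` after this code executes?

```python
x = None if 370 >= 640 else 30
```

370 >= 640 is False, so the else branch is taken

int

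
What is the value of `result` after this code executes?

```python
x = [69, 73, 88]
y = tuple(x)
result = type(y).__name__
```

x is list; y is tuple; result = 'tuple'

'tuple'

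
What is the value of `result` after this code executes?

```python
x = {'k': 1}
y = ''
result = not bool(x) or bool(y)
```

x = {'k': 1}; y = ''; result = False

False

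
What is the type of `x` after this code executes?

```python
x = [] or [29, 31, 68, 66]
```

'or' returns first truthy value (list)

list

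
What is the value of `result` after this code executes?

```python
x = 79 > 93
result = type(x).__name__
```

x is bool; result = 'bool'

'bool'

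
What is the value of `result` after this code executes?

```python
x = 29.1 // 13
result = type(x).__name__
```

x is float; result = 'float'

'float'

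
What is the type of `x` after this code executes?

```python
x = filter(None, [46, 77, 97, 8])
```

filter() returns a filter object

filter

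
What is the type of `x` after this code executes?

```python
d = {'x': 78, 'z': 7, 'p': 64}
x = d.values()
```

.values() returns dict_values view

dict_values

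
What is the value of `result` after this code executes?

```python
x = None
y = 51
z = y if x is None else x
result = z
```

x = None; y = 51; z = 51; result = 51

51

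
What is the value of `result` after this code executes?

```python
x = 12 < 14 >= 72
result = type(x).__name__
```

x is bool; result = 'bool'

'bool'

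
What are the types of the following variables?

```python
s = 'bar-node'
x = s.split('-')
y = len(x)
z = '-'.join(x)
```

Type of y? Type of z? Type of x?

len() returns int; str.join() returns str; str.split() returns list

int, str, list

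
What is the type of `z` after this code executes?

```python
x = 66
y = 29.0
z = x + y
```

int + float = float

float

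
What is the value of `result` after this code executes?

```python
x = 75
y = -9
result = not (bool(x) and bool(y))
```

x = 75; y = -9; result = False

False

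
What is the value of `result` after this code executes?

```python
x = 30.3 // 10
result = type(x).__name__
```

x is float; result = 'float'

'float'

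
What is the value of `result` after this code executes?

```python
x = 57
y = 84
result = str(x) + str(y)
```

x = 57; y = 84; result = '5784'

'5784'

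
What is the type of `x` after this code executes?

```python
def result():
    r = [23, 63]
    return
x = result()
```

Bare return returns None

NoneType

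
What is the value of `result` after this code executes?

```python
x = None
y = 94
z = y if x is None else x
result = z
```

x = None; y = 94; z = 94; result = 94

94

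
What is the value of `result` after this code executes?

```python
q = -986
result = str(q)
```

q = -986; result = '-986'

'-986'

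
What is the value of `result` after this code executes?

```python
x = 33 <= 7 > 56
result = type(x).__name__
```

x is bool; result = 'bool'

'bool'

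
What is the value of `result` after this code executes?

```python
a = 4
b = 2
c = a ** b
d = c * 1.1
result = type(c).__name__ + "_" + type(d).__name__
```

a is int; b is int; c is int; d is float; result = 'int_float'

'int_float'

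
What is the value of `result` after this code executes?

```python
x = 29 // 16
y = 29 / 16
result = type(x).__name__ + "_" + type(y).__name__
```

x is int; y is float; result = 'int_float'

'int_float'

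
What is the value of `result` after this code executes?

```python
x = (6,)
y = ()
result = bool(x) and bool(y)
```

x = (6,); y = (); result = False

False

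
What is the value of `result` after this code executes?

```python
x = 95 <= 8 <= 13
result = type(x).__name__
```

x is bool; result = 'bool'

'bool'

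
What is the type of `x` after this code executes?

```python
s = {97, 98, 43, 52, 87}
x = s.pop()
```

Popping from set[int] returns int

int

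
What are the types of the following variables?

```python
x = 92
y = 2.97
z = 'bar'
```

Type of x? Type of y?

x is assigned a bare integer (no decimal point), so it is an int; y is assigned a number with a decimal point, so it is a float

int, float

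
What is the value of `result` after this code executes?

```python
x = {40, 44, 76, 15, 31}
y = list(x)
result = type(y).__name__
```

x is set; y is list; result = 'list'

'list'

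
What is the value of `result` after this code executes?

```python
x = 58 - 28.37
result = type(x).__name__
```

x is float; result = 'float'

'float'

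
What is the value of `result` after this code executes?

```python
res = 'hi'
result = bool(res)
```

res = 'hi'; result = True

True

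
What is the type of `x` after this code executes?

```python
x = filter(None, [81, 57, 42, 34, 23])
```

filter() returns a filter object

filter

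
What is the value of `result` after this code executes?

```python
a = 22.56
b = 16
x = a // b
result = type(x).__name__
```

a is float; b is int; x is float; result = 'float'

'float'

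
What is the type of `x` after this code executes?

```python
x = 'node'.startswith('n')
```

str.startswith() returns bool

bool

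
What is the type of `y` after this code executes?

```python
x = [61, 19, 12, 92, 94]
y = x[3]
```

Indexing list[int] returns int

int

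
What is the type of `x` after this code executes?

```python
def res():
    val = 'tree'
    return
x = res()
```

Bare return returns None

NoneType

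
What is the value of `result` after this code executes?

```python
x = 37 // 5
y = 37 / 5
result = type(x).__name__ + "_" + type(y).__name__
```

x is int; y is float; result = 'int_float'

'int_float'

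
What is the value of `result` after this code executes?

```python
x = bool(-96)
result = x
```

x = True; result = True

True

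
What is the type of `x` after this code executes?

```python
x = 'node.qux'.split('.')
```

str.split() returns list

list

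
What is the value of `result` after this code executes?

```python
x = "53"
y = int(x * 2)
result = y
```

x = '53'; y = 5353; result = 5353

5353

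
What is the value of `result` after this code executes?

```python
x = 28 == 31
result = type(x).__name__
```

x is bool; result = 'bool'

'bool'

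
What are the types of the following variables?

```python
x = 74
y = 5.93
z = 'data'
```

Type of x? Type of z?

x is assigned a bare integer (no decimal point), so it is an int; z is assigned a quoted string literal, so it is a str

int, str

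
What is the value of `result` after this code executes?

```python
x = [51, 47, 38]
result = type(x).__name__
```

x is list; result = 'list'

'list'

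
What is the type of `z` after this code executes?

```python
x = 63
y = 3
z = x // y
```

int // int = int

int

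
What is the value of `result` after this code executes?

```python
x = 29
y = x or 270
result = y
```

x = 29; y = 29; result = 29

29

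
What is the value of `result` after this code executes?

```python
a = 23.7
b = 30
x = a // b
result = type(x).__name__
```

a is float; b is int; x is float; result = 'float'

'float'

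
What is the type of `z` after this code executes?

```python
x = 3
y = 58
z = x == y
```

Equality comparison returns bool

bool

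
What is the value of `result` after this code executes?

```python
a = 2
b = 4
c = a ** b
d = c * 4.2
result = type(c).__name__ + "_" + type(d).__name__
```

a is int; b is int; c is int; d is float; result = 'int_float'

'int_float'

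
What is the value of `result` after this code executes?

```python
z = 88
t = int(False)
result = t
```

z = 88; t = 0; result = 0

0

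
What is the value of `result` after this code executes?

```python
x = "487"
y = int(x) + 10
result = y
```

x = '487'; y = 497; result = 497

497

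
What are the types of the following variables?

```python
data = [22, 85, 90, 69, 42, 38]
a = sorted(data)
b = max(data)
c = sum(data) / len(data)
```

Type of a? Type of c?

sorted() returns list; int / int = float

list, float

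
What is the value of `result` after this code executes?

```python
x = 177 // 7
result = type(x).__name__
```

x is int; result = 'int'

'int'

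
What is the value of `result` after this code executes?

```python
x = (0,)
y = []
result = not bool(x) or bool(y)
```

x = (0,); y = []; result = False

False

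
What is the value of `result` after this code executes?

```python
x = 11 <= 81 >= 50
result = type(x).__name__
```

x is bool; result = 'bool'

'bool'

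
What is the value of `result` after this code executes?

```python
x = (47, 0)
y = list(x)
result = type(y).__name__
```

x is tuple; y is list; result = 'list'

'list'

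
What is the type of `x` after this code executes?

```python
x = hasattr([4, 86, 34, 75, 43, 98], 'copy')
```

hasattr() returns bool

bool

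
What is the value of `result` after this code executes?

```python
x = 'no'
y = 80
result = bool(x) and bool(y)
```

x = 'no'; y = 80; result = True

True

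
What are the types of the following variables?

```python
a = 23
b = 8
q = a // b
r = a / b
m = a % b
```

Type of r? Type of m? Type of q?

/ returns float; % of ints returns int; // returns int

float, int, int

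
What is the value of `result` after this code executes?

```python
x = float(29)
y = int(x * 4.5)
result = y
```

x = 29.0; y = 130; result = 130

130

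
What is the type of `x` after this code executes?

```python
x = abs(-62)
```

abs() of int returns int

int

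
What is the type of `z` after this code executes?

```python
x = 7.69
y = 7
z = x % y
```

float % int = float

float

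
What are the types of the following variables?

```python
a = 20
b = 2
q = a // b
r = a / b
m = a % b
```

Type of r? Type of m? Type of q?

/ returns float; % of ints returns int; // returns int

float, int, int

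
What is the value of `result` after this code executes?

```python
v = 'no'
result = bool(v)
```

v = 'no'; result = True

True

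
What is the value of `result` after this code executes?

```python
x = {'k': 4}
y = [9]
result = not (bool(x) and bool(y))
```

x = {'k': 4}; y = [9]; result = False

False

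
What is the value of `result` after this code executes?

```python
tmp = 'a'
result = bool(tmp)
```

tmp = 'a'; result = True

True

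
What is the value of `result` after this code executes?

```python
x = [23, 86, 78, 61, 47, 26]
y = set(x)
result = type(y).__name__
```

x is list; y is set; result = 'set'

'set'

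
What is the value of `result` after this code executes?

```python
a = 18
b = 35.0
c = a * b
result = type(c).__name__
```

a is int; b is float; c is float; result = 'float'

'float'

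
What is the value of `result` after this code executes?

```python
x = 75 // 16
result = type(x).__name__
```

x is int; result = 'int'

'int'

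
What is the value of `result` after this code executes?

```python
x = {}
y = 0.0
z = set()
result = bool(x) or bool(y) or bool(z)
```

x = {}; y = 0.0; z = set(); result = False

False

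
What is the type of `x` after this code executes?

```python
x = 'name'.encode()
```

str.encode() returns bytes

bytes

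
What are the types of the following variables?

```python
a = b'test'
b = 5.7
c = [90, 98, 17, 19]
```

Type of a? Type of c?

a is assigned a bytes literal (b'...' prefix); c is assigned a list literal (square brackets)

bytes, list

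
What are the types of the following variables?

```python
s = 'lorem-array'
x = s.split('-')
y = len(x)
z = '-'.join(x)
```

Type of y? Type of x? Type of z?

len() returns int; str.split() returns list; str.join() returns str

int, list, str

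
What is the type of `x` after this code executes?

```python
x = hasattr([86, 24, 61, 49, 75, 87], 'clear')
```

hasattr() returns bool

bool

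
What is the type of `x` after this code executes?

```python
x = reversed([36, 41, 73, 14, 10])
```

reversed() on a list returns list_reverseiterator

list_reverseiterator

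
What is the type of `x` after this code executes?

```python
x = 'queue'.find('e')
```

str.find() returns int index

int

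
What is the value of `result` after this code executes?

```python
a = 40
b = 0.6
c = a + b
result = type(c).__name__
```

a is int; b is float; c is float; result = 'float'

'float'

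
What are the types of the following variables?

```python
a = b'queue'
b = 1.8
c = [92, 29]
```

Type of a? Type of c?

a is assigned a bytes literal (b'...' prefix); c is assigned a list literal (square brackets)

bytes, list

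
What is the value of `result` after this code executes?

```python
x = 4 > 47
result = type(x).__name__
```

x is bool; result = 'bool'

'bool'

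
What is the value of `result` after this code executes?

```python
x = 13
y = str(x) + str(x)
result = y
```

x = 13; y = '1313'; result = '1313'

'1313'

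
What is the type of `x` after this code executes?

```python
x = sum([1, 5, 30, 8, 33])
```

sum() of ints returns int

int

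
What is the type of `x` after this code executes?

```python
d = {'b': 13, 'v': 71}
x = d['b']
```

Accessing dict[str, int] with str key returns int

int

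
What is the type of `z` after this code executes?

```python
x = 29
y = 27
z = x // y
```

int // int = int

int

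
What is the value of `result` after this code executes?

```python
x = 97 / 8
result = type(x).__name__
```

x is float; result = 'float'

'float'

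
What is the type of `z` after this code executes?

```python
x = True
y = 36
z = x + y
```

bool + int = int (bool is subclass of int)

int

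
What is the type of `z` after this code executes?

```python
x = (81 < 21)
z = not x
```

'not' returns bool

bool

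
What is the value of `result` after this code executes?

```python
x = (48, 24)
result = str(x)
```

x = (48, 24); result = '(48, 24)'

'(48, 24)'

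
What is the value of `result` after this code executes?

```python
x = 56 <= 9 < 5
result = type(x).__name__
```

x is bool; result = 'bool'

'bool'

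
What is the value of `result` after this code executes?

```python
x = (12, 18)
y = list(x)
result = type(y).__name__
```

x is tuple; y is list; result = 'list'

'list'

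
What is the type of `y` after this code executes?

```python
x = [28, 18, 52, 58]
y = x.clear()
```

list.clear() returns None

NoneType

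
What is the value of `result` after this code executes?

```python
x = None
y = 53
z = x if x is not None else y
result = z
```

x = None; y = 53; z = 53; result = 53

53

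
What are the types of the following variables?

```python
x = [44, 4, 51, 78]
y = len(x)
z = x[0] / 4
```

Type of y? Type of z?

len() returns int; int / int = float

int, float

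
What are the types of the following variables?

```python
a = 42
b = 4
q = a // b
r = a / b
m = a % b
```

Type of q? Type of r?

// returns int; / returns float

int, float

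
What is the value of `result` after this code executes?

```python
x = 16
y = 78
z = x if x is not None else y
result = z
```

x = 16; y = 78; z = 16; result = 16

16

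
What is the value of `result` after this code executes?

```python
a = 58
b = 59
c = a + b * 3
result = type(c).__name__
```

a is int; b is int; c is int; result = 'int'

'int'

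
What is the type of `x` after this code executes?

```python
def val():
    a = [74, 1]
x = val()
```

Function without return returns None

NoneType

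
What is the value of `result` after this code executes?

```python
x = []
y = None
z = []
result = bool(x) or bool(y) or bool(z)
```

x = []; y = None; z = []; result = False

False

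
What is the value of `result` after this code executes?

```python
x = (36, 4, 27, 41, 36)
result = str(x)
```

x = (36, 4, 27, 41, 36); result = '(36, 4, 27, 41, 36)'

'(36, 4, 27, 41, 36)'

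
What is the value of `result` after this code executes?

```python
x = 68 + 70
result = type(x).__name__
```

x is int; result = 'int'

'int'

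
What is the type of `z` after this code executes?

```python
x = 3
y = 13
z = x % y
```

int % int = int

int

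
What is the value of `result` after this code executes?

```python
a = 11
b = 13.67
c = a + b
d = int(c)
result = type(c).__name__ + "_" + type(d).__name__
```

a is int; b is float; c is float; d is int; result = 'float_int'

'float_int'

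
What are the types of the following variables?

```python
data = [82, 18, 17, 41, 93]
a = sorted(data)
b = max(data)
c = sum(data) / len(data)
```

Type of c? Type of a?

int / int = float; sorted() returns list

float, list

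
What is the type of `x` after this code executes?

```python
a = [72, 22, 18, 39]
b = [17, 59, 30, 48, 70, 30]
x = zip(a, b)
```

zip() returns a zip object

zip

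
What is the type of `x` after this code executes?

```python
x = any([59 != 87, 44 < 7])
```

any() returns bool

bool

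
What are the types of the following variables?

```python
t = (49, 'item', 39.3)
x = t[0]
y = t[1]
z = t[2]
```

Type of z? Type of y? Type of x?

tuple[2] is float; tuple[1] is str; tuple[0] is int

float, str, int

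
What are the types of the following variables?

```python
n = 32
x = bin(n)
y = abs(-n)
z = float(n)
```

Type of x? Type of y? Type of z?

bin() returns str; abs() of int returns int; float() returns float

str, int, float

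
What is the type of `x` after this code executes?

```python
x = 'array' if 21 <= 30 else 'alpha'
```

Both branches of conditional are str

str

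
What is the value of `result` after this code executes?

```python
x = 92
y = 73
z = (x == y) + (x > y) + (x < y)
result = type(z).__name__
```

x is int; y is int; z is int; result = 'int'

'int'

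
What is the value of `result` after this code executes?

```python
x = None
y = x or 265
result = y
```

x = None; y = 265; result = 265

265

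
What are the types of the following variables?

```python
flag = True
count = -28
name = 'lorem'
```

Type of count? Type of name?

count is assigned a bare integer (no decimal point), so it is an int; name is assigned a quoted string literal, so it is a str

int, str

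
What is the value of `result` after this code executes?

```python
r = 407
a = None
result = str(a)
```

r = 407; a = None; result = 'None'

'None'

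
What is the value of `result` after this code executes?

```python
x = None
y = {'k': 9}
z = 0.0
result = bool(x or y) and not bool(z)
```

x = None; y = {'k': 9}; z = 0.0; result = True

True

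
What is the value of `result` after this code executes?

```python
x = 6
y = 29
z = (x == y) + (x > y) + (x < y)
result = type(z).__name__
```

x is int; y is int; z is int; result = 'int'

'int'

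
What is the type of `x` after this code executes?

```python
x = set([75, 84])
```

set() constructor returns set

set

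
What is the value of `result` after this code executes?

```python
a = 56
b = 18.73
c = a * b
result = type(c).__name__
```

a is int; b is float; c is float; result = 'float'

'float'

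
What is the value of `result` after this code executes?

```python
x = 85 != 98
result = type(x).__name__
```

x is bool; result = 'bool'

'bool'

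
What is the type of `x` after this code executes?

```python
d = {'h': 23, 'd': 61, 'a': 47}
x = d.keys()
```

.keys() returns dict_keys view

dict_keys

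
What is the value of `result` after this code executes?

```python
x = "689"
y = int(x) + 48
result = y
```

x = '689'; y = 737; result = 737

737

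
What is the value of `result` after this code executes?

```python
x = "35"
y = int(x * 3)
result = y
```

x = '35'; y = 353535; result = 353535

353535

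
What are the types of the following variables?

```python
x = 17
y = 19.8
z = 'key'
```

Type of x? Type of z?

x is assigned a bare integer (no decimal point), so it is an int; z is assigned a quoted string literal, so it is a str

int, str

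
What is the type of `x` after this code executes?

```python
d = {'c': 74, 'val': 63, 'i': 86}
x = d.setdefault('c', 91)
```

dict.setdefault() returns the (existing or default) value

int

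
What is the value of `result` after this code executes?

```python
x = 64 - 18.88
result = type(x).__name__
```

x is float; result = 'float'

'float'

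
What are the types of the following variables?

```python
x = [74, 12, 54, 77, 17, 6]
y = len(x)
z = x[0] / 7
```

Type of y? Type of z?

len() returns int; int / int = float

int, float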